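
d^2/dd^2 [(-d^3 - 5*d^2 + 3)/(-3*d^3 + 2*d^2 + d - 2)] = 2*(51*d^6 + 9*d^5 - 153*d^4 - 71*d^3 + 45*d^2 + 48*d + 5)/(27*d^9 - 54*d^8 + 9*d^7 + 82*d^6 - 75*d^5 - 18*d^4 + 59*d^3 - 18*d^2 - 12*d + 8)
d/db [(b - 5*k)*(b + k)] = 2*b - 4*k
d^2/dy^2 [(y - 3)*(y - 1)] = 2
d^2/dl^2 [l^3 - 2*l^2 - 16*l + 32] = 6*l - 4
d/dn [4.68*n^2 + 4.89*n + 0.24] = 9.36*n + 4.89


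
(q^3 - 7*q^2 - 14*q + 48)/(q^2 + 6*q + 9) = (q^2 - 10*q + 16)/(q + 3)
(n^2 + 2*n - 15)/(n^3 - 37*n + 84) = (n + 5)/(n^2 + 3*n - 28)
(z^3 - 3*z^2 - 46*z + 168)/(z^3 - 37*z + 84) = (z - 6)/(z - 3)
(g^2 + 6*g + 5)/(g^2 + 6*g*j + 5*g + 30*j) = (g + 1)/(g + 6*j)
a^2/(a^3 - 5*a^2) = 1/(a - 5)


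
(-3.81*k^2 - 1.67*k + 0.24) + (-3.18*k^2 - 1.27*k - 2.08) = -6.99*k^2 - 2.94*k - 1.84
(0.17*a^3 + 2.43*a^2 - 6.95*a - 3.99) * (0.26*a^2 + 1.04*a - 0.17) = 0.0442*a^5 + 0.8086*a^4 + 0.6913*a^3 - 8.6785*a^2 - 2.9681*a + 0.6783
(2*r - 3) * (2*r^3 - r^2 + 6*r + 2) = 4*r^4 - 8*r^3 + 15*r^2 - 14*r - 6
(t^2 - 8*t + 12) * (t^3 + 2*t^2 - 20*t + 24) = t^5 - 6*t^4 - 24*t^3 + 208*t^2 - 432*t + 288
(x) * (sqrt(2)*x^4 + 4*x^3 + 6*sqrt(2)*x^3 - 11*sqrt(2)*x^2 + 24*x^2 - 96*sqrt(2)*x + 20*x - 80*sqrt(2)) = sqrt(2)*x^5 + 4*x^4 + 6*sqrt(2)*x^4 - 11*sqrt(2)*x^3 + 24*x^3 - 96*sqrt(2)*x^2 + 20*x^2 - 80*sqrt(2)*x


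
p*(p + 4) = p^2 + 4*p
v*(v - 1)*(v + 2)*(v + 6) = v^4 + 7*v^3 + 4*v^2 - 12*v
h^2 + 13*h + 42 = (h + 6)*(h + 7)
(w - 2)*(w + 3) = w^2 + w - 6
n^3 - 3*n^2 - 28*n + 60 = (n - 6)*(n - 2)*(n + 5)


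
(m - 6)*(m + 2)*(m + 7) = m^3 + 3*m^2 - 40*m - 84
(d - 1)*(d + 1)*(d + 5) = d^3 + 5*d^2 - d - 5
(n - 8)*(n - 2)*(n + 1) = n^3 - 9*n^2 + 6*n + 16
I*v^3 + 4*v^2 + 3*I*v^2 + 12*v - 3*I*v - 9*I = (v + 3)*(v - 3*I)*(I*v + 1)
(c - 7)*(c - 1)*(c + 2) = c^3 - 6*c^2 - 9*c + 14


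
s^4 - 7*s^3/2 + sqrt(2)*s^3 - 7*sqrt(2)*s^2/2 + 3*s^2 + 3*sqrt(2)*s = s*(s - 2)*(s - 3/2)*(s + sqrt(2))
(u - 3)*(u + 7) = u^2 + 4*u - 21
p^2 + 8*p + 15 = (p + 3)*(p + 5)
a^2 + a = a*(a + 1)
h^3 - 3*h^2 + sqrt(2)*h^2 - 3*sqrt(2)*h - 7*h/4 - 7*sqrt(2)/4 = (h - 7/2)*(h + 1/2)*(h + sqrt(2))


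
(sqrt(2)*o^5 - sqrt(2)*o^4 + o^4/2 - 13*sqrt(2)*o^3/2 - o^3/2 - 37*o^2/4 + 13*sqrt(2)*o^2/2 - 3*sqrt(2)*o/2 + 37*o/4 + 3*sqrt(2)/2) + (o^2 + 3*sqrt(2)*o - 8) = sqrt(2)*o^5 - sqrt(2)*o^4 + o^4/2 - 13*sqrt(2)*o^3/2 - o^3/2 - 33*o^2/4 + 13*sqrt(2)*o^2/2 + 3*sqrt(2)*o/2 + 37*o/4 - 8 + 3*sqrt(2)/2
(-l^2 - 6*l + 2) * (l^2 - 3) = -l^4 - 6*l^3 + 5*l^2 + 18*l - 6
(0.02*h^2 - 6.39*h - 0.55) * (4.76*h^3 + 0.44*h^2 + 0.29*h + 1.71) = 0.0952*h^5 - 30.4076*h^4 - 5.4238*h^3 - 2.0609*h^2 - 11.0864*h - 0.9405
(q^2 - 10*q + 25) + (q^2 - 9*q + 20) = 2*q^2 - 19*q + 45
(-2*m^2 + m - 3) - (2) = -2*m^2 + m - 5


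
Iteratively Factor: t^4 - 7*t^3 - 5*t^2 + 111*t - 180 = (t - 5)*(t^3 - 2*t^2 - 15*t + 36) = (t - 5)*(t - 3)*(t^2 + t - 12) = (t - 5)*(t - 3)^2*(t + 4)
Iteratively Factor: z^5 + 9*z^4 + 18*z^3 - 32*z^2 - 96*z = (z - 2)*(z^4 + 11*z^3 + 40*z^2 + 48*z) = z*(z - 2)*(z^3 + 11*z^2 + 40*z + 48) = z*(z - 2)*(z + 4)*(z^2 + 7*z + 12) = z*(z - 2)*(z + 4)^2*(z + 3)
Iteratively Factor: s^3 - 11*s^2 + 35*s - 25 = (s - 5)*(s^2 - 6*s + 5) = (s - 5)*(s - 1)*(s - 5)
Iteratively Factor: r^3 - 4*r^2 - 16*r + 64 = (r - 4)*(r^2 - 16) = (r - 4)*(r + 4)*(r - 4)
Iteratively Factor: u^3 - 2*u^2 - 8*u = (u)*(u^2 - 2*u - 8) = u*(u + 2)*(u - 4)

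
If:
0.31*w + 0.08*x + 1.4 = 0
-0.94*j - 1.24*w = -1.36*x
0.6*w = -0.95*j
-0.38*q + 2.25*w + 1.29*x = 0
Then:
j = 2.54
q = -30.31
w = -4.02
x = -1.91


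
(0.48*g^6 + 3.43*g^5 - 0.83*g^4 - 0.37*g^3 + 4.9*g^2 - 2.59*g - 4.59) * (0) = 0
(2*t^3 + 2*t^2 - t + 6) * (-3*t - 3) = -6*t^4 - 12*t^3 - 3*t^2 - 15*t - 18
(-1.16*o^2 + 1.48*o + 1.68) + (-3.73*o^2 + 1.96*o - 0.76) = -4.89*o^2 + 3.44*o + 0.92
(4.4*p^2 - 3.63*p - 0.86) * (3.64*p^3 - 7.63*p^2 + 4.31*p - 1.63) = 16.016*p^5 - 46.7852*p^4 + 43.5305*p^3 - 16.2555*p^2 + 2.2103*p + 1.4018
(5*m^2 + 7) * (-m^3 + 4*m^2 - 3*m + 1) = -5*m^5 + 20*m^4 - 22*m^3 + 33*m^2 - 21*m + 7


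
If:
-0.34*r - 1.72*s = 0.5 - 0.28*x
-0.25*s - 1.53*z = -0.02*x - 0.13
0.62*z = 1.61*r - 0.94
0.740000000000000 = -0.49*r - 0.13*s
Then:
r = 0.92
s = -9.18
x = -53.47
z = 0.89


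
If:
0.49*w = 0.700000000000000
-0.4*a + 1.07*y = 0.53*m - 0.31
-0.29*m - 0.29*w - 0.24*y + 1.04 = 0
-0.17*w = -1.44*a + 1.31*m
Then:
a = 1.43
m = 1.39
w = 1.43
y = 0.93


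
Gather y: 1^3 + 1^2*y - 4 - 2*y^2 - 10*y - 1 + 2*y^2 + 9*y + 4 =0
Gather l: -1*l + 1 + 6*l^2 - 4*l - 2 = 6*l^2 - 5*l - 1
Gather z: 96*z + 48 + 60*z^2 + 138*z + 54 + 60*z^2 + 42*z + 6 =120*z^2 + 276*z + 108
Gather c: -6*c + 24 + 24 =48 - 6*c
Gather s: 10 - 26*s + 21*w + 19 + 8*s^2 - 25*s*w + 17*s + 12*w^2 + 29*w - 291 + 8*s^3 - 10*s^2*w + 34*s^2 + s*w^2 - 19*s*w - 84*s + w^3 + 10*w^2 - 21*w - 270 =8*s^3 + s^2*(42 - 10*w) + s*(w^2 - 44*w - 93) + w^3 + 22*w^2 + 29*w - 532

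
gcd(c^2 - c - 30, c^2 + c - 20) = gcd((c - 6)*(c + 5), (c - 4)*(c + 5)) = c + 5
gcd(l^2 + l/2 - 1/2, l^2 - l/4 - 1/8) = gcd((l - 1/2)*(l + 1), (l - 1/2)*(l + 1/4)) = l - 1/2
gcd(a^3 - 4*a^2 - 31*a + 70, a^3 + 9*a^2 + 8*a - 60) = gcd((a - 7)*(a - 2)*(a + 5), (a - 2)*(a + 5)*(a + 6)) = a^2 + 3*a - 10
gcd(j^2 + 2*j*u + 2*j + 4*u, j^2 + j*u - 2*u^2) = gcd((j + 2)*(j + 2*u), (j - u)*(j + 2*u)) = j + 2*u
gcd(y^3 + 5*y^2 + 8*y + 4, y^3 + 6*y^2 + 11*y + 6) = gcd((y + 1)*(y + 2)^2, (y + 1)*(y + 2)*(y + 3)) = y^2 + 3*y + 2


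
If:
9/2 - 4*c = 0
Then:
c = 9/8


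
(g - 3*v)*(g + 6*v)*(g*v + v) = g^3*v + 3*g^2*v^2 + g^2*v - 18*g*v^3 + 3*g*v^2 - 18*v^3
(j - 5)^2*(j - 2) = j^3 - 12*j^2 + 45*j - 50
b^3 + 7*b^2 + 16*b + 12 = (b + 2)^2*(b + 3)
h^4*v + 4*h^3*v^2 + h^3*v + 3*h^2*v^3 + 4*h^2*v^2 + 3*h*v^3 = h*(h + v)*(h + 3*v)*(h*v + v)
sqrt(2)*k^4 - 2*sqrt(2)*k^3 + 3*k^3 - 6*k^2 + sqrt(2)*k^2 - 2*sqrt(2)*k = k*(k - 2)*(k + sqrt(2))*(sqrt(2)*k + 1)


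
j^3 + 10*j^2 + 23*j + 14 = (j + 1)*(j + 2)*(j + 7)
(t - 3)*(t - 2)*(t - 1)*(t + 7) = t^4 + t^3 - 31*t^2 + 71*t - 42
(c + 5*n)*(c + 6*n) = c^2 + 11*c*n + 30*n^2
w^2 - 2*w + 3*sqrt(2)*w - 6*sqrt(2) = (w - 2)*(w + 3*sqrt(2))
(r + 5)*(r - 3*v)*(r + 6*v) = r^3 + 3*r^2*v + 5*r^2 - 18*r*v^2 + 15*r*v - 90*v^2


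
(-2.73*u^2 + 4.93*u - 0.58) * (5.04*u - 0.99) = -13.7592*u^3 + 27.5499*u^2 - 7.8039*u + 0.5742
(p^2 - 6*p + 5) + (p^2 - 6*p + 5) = 2*p^2 - 12*p + 10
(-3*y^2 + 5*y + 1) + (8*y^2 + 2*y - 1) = 5*y^2 + 7*y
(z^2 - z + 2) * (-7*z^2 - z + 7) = -7*z^4 + 6*z^3 - 6*z^2 - 9*z + 14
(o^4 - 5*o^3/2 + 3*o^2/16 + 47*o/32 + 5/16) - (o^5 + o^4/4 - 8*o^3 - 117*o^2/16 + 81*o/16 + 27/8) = -o^5 + 3*o^4/4 + 11*o^3/2 + 15*o^2/2 - 115*o/32 - 49/16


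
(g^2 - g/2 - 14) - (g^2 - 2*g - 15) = 3*g/2 + 1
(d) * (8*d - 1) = 8*d^2 - d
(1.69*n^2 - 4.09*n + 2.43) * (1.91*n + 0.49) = 3.2279*n^3 - 6.9838*n^2 + 2.6372*n + 1.1907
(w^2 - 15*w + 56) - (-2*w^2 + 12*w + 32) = 3*w^2 - 27*w + 24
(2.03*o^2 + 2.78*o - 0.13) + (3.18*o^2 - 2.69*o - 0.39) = 5.21*o^2 + 0.0899999999999999*o - 0.52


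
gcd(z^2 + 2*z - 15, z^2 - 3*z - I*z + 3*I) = z - 3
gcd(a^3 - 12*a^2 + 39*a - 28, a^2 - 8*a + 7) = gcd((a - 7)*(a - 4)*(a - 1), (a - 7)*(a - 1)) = a^2 - 8*a + 7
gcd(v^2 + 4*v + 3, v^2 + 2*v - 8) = 1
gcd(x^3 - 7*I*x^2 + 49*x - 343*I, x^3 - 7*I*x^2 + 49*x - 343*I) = x^3 - 7*I*x^2 + 49*x - 343*I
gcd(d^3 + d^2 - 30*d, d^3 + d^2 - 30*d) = d^3 + d^2 - 30*d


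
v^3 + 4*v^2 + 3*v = v*(v + 1)*(v + 3)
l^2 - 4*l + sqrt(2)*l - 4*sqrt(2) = (l - 4)*(l + sqrt(2))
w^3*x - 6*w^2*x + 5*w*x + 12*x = (w - 4)*(w - 3)*(w*x + x)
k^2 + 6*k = k*(k + 6)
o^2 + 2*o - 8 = (o - 2)*(o + 4)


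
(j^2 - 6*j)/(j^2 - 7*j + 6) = j/(j - 1)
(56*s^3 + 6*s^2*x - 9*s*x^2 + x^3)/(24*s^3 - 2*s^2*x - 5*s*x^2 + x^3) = (-7*s + x)/(-3*s + x)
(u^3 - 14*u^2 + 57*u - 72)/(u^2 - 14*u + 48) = (u^2 - 6*u + 9)/(u - 6)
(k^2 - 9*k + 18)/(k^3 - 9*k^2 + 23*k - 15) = (k - 6)/(k^2 - 6*k + 5)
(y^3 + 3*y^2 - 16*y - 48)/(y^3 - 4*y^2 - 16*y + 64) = (y + 3)/(y - 4)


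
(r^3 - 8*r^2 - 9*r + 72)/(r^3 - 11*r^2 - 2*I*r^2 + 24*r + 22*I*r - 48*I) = (r + 3)/(r - 2*I)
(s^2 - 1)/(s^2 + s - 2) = (s + 1)/(s + 2)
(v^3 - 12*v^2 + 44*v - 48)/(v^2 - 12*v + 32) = (v^2 - 8*v + 12)/(v - 8)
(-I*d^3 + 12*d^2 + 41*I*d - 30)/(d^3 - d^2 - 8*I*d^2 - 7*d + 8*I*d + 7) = (-I*d^3 + 12*d^2 + 41*I*d - 30)/(d^3 - d^2*(1 + 8*I) + d*(-7 + 8*I) + 7)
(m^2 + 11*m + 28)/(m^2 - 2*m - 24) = (m + 7)/(m - 6)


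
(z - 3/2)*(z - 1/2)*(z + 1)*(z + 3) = z^4 + 2*z^3 - 17*z^2/4 - 3*z + 9/4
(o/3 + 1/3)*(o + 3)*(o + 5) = o^3/3 + 3*o^2 + 23*o/3 + 5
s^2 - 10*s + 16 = (s - 8)*(s - 2)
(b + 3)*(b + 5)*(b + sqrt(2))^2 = b^4 + 2*sqrt(2)*b^3 + 8*b^3 + 17*b^2 + 16*sqrt(2)*b^2 + 16*b + 30*sqrt(2)*b + 30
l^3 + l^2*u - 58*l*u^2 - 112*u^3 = (l - 8*u)*(l + 2*u)*(l + 7*u)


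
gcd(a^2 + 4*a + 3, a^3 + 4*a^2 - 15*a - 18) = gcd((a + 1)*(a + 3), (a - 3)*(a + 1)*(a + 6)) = a + 1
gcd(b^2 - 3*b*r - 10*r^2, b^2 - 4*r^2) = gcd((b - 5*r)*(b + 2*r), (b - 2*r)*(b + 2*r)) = b + 2*r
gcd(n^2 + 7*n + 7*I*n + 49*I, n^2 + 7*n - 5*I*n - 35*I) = n + 7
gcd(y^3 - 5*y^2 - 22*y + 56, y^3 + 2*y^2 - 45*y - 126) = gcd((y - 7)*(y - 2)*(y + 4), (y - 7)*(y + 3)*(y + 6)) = y - 7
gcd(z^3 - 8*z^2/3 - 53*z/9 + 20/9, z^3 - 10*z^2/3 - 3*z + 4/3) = z^2 - 13*z/3 + 4/3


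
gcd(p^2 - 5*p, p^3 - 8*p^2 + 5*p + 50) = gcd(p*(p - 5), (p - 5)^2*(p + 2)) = p - 5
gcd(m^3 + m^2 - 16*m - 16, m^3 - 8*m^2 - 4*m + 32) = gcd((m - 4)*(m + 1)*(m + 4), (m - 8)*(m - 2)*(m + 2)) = 1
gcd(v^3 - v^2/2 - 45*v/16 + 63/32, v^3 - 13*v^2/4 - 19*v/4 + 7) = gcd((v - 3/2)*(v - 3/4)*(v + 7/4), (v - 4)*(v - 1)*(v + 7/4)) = v + 7/4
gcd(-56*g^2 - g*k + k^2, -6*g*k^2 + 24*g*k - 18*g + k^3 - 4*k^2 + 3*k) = 1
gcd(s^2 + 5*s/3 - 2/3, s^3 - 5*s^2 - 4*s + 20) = s + 2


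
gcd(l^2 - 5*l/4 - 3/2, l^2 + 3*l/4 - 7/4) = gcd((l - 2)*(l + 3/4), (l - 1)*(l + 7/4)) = 1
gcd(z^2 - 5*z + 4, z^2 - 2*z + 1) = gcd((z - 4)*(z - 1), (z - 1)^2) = z - 1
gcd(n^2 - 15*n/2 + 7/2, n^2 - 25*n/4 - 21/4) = n - 7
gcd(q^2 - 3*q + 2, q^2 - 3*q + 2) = q^2 - 3*q + 2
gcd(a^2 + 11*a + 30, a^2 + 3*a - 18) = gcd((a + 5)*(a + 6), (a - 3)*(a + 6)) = a + 6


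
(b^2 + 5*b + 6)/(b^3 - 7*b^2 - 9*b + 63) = (b + 2)/(b^2 - 10*b + 21)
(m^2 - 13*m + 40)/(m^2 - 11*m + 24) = (m - 5)/(m - 3)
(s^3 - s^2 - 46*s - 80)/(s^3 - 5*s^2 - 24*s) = (s^2 + 7*s + 10)/(s*(s + 3))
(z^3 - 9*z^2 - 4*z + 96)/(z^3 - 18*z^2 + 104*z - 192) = (z + 3)/(z - 6)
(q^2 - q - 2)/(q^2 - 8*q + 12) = (q + 1)/(q - 6)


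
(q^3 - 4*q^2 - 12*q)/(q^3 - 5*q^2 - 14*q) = (q - 6)/(q - 7)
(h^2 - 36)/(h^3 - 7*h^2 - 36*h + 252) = 1/(h - 7)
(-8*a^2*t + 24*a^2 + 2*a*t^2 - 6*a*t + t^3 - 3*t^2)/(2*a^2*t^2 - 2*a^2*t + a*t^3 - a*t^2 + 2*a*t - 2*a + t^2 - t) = (-8*a^2*t + 24*a^2 + 2*a*t^2 - 6*a*t + t^3 - 3*t^2)/(2*a^2*t^2 - 2*a^2*t + a*t^3 - a*t^2 + 2*a*t - 2*a + t^2 - t)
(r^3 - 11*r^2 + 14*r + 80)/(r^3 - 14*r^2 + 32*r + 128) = (r - 5)/(r - 8)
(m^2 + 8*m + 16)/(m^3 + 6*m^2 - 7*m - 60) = (m + 4)/(m^2 + 2*m - 15)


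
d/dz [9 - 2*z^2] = -4*z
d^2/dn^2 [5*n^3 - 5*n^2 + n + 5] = 30*n - 10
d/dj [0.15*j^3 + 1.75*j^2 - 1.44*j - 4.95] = 0.45*j^2 + 3.5*j - 1.44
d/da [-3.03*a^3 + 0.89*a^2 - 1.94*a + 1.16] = -9.09*a^2 + 1.78*a - 1.94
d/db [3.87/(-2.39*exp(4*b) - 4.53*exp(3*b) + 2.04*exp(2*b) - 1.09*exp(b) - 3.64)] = (36.9972*exp(3*b) + 52.5933*exp(2*b) - 15.7896*exp(b) + 4.2183)*exp(b)/(2.39*exp(4*b) + 4.53*exp(3*b) - 2.04*exp(2*b) + 1.09*exp(b) + 3.64)^2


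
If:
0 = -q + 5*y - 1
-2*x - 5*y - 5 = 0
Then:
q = 5*y - 1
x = -5*y/2 - 5/2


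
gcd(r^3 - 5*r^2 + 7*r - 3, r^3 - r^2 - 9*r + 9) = r^2 - 4*r + 3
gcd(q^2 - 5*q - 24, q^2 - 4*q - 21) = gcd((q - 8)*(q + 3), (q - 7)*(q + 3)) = q + 3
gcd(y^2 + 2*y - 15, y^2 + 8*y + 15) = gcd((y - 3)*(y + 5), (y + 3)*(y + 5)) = y + 5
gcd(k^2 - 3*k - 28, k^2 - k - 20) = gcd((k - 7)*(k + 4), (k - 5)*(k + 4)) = k + 4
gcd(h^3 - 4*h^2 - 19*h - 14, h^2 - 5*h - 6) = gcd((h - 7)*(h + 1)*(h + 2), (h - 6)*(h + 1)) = h + 1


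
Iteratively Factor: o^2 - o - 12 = (o + 3)*(o - 4)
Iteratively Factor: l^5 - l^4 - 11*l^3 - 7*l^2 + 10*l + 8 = (l + 2)*(l^4 - 3*l^3 - 5*l^2 + 3*l + 4) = (l - 1)*(l + 2)*(l^3 - 2*l^2 - 7*l - 4) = (l - 1)*(l + 1)*(l + 2)*(l^2 - 3*l - 4) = (l - 1)*(l + 1)^2*(l + 2)*(l - 4)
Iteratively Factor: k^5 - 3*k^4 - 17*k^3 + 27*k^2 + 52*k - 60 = (k - 2)*(k^4 - k^3 - 19*k^2 - 11*k + 30) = (k - 5)*(k - 2)*(k^3 + 4*k^2 + k - 6) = (k - 5)*(k - 2)*(k - 1)*(k^2 + 5*k + 6) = (k - 5)*(k - 2)*(k - 1)*(k + 2)*(k + 3)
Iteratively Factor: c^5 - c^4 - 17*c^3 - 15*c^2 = (c + 1)*(c^4 - 2*c^3 - 15*c^2) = (c + 1)*(c + 3)*(c^3 - 5*c^2) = c*(c + 1)*(c + 3)*(c^2 - 5*c) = c^2*(c + 1)*(c + 3)*(c - 5)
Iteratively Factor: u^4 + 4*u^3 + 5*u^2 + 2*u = (u + 2)*(u^3 + 2*u^2 + u) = (u + 1)*(u + 2)*(u^2 + u) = (u + 1)^2*(u + 2)*(u)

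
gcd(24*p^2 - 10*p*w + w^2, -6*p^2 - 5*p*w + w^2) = 6*p - w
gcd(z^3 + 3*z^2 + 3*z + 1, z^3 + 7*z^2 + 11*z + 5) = z^2 + 2*z + 1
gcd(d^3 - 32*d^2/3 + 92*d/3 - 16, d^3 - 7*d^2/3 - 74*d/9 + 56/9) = d^2 - 14*d/3 + 8/3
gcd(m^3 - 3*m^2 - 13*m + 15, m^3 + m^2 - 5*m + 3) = m^2 + 2*m - 3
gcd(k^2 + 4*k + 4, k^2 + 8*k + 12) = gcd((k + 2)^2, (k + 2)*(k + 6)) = k + 2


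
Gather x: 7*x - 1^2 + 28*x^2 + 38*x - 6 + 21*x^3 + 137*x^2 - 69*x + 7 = 21*x^3 + 165*x^2 - 24*x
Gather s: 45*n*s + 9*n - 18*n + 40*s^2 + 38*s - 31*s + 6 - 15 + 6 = -9*n + 40*s^2 + s*(45*n + 7) - 3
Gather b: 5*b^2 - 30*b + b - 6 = 5*b^2 - 29*b - 6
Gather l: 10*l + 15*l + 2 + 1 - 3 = 25*l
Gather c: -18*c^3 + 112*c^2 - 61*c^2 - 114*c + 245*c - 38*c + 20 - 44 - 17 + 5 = -18*c^3 + 51*c^2 + 93*c - 36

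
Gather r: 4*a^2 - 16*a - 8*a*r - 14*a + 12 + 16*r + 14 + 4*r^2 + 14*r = 4*a^2 - 30*a + 4*r^2 + r*(30 - 8*a) + 26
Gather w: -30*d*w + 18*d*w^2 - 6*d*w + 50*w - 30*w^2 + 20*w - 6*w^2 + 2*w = w^2*(18*d - 36) + w*(72 - 36*d)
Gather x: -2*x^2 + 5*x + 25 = -2*x^2 + 5*x + 25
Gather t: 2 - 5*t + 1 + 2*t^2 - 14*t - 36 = 2*t^2 - 19*t - 33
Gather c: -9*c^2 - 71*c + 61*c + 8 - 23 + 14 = -9*c^2 - 10*c - 1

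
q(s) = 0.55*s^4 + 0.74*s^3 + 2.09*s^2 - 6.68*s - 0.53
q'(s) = 2.2*s^3 + 2.22*s^2 + 4.18*s - 6.68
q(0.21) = -1.83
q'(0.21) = -5.68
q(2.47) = 27.34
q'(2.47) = 50.34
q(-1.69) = 17.64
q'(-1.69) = -18.02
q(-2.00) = 24.07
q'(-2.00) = -23.76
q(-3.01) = 63.48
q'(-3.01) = -59.14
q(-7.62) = 1698.62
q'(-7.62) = -883.02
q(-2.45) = 37.32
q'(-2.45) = -35.95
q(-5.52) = 486.21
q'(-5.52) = -332.14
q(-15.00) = 25916.17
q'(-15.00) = -6994.88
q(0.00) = -0.53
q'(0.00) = -6.68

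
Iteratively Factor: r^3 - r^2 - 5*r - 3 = (r - 3)*(r^2 + 2*r + 1) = (r - 3)*(r + 1)*(r + 1)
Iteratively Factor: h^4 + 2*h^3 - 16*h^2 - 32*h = (h + 2)*(h^3 - 16*h) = (h + 2)*(h + 4)*(h^2 - 4*h) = h*(h + 2)*(h + 4)*(h - 4)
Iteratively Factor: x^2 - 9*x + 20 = (x - 5)*(x - 4)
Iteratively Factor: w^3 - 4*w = (w)*(w^2 - 4) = w*(w + 2)*(w - 2)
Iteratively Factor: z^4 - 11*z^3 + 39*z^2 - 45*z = (z)*(z^3 - 11*z^2 + 39*z - 45) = z*(z - 3)*(z^2 - 8*z + 15) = z*(z - 3)^2*(z - 5)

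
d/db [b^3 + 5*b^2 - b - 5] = 3*b^2 + 10*b - 1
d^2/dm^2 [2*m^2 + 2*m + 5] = 4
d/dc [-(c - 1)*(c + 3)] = -2*c - 2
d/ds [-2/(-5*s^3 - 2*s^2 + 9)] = 2*s*(-15*s - 4)/(5*s^3 + 2*s^2 - 9)^2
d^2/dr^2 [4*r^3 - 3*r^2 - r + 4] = 24*r - 6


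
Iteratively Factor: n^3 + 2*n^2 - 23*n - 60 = (n - 5)*(n^2 + 7*n + 12) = (n - 5)*(n + 3)*(n + 4)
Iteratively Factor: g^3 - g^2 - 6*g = (g + 2)*(g^2 - 3*g) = (g - 3)*(g + 2)*(g)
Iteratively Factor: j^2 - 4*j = (j)*(j - 4)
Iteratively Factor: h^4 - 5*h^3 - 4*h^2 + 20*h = (h + 2)*(h^3 - 7*h^2 + 10*h) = (h - 2)*(h + 2)*(h^2 - 5*h) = (h - 5)*(h - 2)*(h + 2)*(h)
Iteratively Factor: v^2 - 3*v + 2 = (v - 1)*(v - 2)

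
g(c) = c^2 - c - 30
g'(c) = 2*c - 1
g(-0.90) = -28.29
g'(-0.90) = -2.80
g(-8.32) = 47.54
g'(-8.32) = -17.64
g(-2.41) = -21.78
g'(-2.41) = -5.82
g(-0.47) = -29.31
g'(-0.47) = -1.94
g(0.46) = -30.25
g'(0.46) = -0.08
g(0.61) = -30.24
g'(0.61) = 0.22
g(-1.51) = -26.21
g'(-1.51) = -4.02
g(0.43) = -30.25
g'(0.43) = -0.14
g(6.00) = 0.00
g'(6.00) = 11.00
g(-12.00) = 126.00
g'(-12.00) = -25.00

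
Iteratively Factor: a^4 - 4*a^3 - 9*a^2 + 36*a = (a)*(a^3 - 4*a^2 - 9*a + 36) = a*(a - 3)*(a^2 - a - 12) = a*(a - 4)*(a - 3)*(a + 3)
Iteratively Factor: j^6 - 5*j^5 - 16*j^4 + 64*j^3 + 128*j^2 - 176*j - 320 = (j - 5)*(j^5 - 16*j^3 - 16*j^2 + 48*j + 64) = (j - 5)*(j - 2)*(j^4 + 2*j^3 - 12*j^2 - 40*j - 32) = (j - 5)*(j - 2)*(j + 2)*(j^3 - 12*j - 16) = (j - 5)*(j - 2)*(j + 2)^2*(j^2 - 2*j - 8) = (j - 5)*(j - 2)*(j + 2)^3*(j - 4)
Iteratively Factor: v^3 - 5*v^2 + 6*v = (v)*(v^2 - 5*v + 6) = v*(v - 2)*(v - 3)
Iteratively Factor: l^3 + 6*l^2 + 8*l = (l + 4)*(l^2 + 2*l) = (l + 2)*(l + 4)*(l)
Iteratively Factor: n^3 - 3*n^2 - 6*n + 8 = (n + 2)*(n^2 - 5*n + 4) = (n - 1)*(n + 2)*(n - 4)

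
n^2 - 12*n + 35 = (n - 7)*(n - 5)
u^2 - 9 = (u - 3)*(u + 3)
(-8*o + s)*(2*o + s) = -16*o^2 - 6*o*s + s^2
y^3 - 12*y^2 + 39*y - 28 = (y - 7)*(y - 4)*(y - 1)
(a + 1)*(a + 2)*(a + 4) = a^3 + 7*a^2 + 14*a + 8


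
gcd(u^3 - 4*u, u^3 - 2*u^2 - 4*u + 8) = u^2 - 4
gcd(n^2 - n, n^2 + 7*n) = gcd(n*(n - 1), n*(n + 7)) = n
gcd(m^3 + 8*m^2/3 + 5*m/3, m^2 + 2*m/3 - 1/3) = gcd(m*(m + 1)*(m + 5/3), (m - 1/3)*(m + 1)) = m + 1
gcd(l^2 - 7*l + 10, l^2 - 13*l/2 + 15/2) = l - 5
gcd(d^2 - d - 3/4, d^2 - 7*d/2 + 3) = d - 3/2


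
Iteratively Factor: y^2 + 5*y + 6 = (y + 2)*(y + 3)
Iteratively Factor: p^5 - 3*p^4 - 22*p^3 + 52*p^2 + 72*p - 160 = (p + 2)*(p^4 - 5*p^3 - 12*p^2 + 76*p - 80) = (p - 5)*(p + 2)*(p^3 - 12*p + 16) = (p - 5)*(p - 2)*(p + 2)*(p^2 + 2*p - 8) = (p - 5)*(p - 2)*(p + 2)*(p + 4)*(p - 2)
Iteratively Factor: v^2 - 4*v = (v)*(v - 4)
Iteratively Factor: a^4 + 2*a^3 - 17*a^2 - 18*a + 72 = (a - 3)*(a^3 + 5*a^2 - 2*a - 24) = (a - 3)*(a + 4)*(a^2 + a - 6) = (a - 3)*(a - 2)*(a + 4)*(a + 3)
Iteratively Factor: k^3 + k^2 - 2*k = (k)*(k^2 + k - 2) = k*(k - 1)*(k + 2)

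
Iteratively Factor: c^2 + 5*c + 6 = (c + 2)*(c + 3)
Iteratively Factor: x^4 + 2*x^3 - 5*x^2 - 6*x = (x + 1)*(x^3 + x^2 - 6*x) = x*(x + 1)*(x^2 + x - 6) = x*(x - 2)*(x + 1)*(x + 3)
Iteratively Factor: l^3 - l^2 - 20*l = (l)*(l^2 - l - 20) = l*(l + 4)*(l - 5)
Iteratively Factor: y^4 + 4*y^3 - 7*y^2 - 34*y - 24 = (y - 3)*(y^3 + 7*y^2 + 14*y + 8) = (y - 3)*(y + 1)*(y^2 + 6*y + 8) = (y - 3)*(y + 1)*(y + 2)*(y + 4)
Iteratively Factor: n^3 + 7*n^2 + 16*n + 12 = (n + 2)*(n^2 + 5*n + 6) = (n + 2)*(n + 3)*(n + 2)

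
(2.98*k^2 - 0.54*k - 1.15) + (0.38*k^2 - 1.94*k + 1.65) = 3.36*k^2 - 2.48*k + 0.5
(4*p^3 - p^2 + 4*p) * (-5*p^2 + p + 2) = -20*p^5 + 9*p^4 - 13*p^3 + 2*p^2 + 8*p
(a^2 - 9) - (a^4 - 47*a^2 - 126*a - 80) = -a^4 + 48*a^2 + 126*a + 71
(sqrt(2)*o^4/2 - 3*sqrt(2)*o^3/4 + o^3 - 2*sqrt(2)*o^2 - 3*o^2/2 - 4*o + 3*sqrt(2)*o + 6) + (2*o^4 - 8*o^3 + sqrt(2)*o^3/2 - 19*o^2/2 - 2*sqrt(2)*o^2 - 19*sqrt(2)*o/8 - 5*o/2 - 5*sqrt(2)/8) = sqrt(2)*o^4/2 + 2*o^4 - 7*o^3 - sqrt(2)*o^3/4 - 11*o^2 - 4*sqrt(2)*o^2 - 13*o/2 + 5*sqrt(2)*o/8 - 5*sqrt(2)/8 + 6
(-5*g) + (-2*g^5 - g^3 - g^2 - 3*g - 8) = -2*g^5 - g^3 - g^2 - 8*g - 8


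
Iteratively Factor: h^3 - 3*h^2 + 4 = (h - 2)*(h^2 - h - 2) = (h - 2)^2*(h + 1)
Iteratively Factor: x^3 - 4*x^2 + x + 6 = (x + 1)*(x^2 - 5*x + 6) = (x - 3)*(x + 1)*(x - 2)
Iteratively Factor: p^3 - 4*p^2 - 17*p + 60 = (p - 5)*(p^2 + p - 12) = (p - 5)*(p + 4)*(p - 3)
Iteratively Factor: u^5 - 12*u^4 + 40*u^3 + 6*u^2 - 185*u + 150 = (u - 3)*(u^4 - 9*u^3 + 13*u^2 + 45*u - 50) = (u - 5)*(u - 3)*(u^3 - 4*u^2 - 7*u + 10) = (u - 5)*(u - 3)*(u - 1)*(u^2 - 3*u - 10) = (u - 5)*(u - 3)*(u - 1)*(u + 2)*(u - 5)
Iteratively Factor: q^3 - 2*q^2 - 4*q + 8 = (q + 2)*(q^2 - 4*q + 4) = (q - 2)*(q + 2)*(q - 2)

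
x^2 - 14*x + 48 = (x - 8)*(x - 6)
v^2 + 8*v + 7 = (v + 1)*(v + 7)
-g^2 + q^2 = (-g + q)*(g + q)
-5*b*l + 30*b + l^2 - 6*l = (-5*b + l)*(l - 6)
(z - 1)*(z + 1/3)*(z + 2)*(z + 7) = z^4 + 25*z^3/3 + 23*z^2/3 - 37*z/3 - 14/3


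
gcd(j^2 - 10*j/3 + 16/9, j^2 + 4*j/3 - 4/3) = j - 2/3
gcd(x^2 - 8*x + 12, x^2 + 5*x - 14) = x - 2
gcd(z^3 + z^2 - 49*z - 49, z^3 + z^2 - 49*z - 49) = z^3 + z^2 - 49*z - 49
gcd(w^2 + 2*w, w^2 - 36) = 1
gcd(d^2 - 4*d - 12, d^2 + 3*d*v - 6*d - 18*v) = d - 6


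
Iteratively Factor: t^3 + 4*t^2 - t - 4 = (t + 4)*(t^2 - 1) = (t + 1)*(t + 4)*(t - 1)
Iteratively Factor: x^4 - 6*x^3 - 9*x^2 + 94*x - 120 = (x - 5)*(x^3 - x^2 - 14*x + 24) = (x - 5)*(x + 4)*(x^2 - 5*x + 6) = (x - 5)*(x - 2)*(x + 4)*(x - 3)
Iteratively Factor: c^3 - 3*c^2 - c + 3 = (c - 3)*(c^2 - 1) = (c - 3)*(c + 1)*(c - 1)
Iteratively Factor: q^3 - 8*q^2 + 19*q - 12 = (q - 1)*(q^2 - 7*q + 12) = (q - 3)*(q - 1)*(q - 4)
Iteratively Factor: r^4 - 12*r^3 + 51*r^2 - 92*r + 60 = (r - 2)*(r^3 - 10*r^2 + 31*r - 30) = (r - 2)^2*(r^2 - 8*r + 15) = (r - 5)*(r - 2)^2*(r - 3)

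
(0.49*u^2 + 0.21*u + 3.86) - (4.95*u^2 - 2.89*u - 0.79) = -4.46*u^2 + 3.1*u + 4.65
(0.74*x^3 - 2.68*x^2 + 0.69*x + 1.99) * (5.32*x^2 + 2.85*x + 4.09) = 3.9368*x^5 - 12.1486*x^4 - 0.940600000000001*x^3 + 1.5921*x^2 + 8.4936*x + 8.1391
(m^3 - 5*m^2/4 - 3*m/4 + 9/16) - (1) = m^3 - 5*m^2/4 - 3*m/4 - 7/16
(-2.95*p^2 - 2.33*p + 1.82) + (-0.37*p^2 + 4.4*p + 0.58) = -3.32*p^2 + 2.07*p + 2.4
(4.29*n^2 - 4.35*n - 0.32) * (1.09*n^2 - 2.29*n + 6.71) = 4.6761*n^4 - 14.5656*n^3 + 38.3986*n^2 - 28.4557*n - 2.1472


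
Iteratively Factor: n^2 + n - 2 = (n - 1)*(n + 2)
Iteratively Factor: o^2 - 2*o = (o - 2)*(o)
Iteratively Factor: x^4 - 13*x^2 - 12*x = (x + 3)*(x^3 - 3*x^2 - 4*x) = x*(x + 3)*(x^2 - 3*x - 4) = x*(x - 4)*(x + 3)*(x + 1)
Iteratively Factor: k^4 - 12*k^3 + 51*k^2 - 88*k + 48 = (k - 3)*(k^3 - 9*k^2 + 24*k - 16) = (k - 4)*(k - 3)*(k^2 - 5*k + 4) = (k - 4)*(k - 3)*(k - 1)*(k - 4)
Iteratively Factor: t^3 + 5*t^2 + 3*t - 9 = (t - 1)*(t^2 + 6*t + 9) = (t - 1)*(t + 3)*(t + 3)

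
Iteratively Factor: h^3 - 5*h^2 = (h - 5)*(h^2) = h*(h - 5)*(h)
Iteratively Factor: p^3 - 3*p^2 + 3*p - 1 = (p - 1)*(p^2 - 2*p + 1) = (p - 1)^2*(p - 1)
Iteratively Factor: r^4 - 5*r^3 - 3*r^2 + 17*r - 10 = (r - 5)*(r^3 - 3*r + 2) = (r - 5)*(r - 1)*(r^2 + r - 2) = (r - 5)*(r - 1)^2*(r + 2)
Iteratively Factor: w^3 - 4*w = (w)*(w^2 - 4) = w*(w - 2)*(w + 2)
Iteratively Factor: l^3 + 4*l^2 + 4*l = (l + 2)*(l^2 + 2*l) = l*(l + 2)*(l + 2)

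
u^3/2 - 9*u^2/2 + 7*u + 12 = (u/2 + 1/2)*(u - 6)*(u - 4)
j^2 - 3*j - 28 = (j - 7)*(j + 4)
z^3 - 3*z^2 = z^2*(z - 3)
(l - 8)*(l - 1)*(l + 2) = l^3 - 7*l^2 - 10*l + 16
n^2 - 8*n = n*(n - 8)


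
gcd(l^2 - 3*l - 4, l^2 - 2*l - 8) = l - 4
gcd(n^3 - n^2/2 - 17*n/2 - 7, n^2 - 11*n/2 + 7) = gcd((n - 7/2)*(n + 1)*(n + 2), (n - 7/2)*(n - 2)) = n - 7/2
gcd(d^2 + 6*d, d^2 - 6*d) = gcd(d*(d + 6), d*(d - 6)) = d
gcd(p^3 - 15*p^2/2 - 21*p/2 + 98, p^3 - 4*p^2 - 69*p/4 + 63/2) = p + 7/2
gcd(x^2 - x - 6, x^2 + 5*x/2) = 1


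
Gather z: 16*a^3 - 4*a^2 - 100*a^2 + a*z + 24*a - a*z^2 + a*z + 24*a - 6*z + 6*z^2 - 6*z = 16*a^3 - 104*a^2 + 48*a + z^2*(6 - a) + z*(2*a - 12)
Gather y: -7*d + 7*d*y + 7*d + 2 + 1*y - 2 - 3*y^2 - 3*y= -3*y^2 + y*(7*d - 2)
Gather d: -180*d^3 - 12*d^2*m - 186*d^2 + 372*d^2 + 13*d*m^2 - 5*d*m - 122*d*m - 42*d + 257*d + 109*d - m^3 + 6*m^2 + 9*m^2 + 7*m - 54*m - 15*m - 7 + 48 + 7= -180*d^3 + d^2*(186 - 12*m) + d*(13*m^2 - 127*m + 324) - m^3 + 15*m^2 - 62*m + 48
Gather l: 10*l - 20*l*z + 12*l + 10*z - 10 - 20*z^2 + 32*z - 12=l*(22 - 20*z) - 20*z^2 + 42*z - 22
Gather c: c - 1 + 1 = c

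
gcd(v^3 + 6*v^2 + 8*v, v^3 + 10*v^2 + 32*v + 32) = v^2 + 6*v + 8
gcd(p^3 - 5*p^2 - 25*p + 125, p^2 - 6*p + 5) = p - 5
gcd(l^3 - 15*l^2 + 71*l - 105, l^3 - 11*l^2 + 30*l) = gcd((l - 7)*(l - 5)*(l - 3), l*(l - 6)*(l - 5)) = l - 5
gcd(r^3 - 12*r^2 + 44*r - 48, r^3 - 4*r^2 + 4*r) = r - 2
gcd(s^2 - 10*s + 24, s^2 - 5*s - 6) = s - 6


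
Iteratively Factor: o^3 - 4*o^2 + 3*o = (o)*(o^2 - 4*o + 3) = o*(o - 1)*(o - 3)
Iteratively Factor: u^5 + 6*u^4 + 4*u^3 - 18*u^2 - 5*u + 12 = (u - 1)*(u^4 + 7*u^3 + 11*u^2 - 7*u - 12) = (u - 1)*(u + 4)*(u^3 + 3*u^2 - u - 3) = (u - 1)^2*(u + 4)*(u^2 + 4*u + 3) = (u - 1)^2*(u + 1)*(u + 4)*(u + 3)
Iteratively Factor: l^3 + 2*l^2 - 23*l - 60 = (l + 4)*(l^2 - 2*l - 15) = (l - 5)*(l + 4)*(l + 3)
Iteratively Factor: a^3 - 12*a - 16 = (a + 2)*(a^2 - 2*a - 8) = (a + 2)^2*(a - 4)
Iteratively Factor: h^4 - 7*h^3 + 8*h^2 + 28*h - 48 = (h - 3)*(h^3 - 4*h^2 - 4*h + 16) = (h - 3)*(h - 2)*(h^2 - 2*h - 8) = (h - 4)*(h - 3)*(h - 2)*(h + 2)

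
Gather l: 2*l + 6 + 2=2*l + 8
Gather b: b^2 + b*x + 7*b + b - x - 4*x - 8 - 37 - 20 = b^2 + b*(x + 8) - 5*x - 65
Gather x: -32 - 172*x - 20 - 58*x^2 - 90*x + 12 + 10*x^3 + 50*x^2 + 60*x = 10*x^3 - 8*x^2 - 202*x - 40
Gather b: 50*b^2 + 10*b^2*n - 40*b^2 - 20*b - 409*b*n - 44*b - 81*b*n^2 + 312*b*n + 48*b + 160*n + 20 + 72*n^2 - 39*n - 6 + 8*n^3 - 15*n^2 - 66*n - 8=b^2*(10*n + 10) + b*(-81*n^2 - 97*n - 16) + 8*n^3 + 57*n^2 + 55*n + 6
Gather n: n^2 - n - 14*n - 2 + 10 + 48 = n^2 - 15*n + 56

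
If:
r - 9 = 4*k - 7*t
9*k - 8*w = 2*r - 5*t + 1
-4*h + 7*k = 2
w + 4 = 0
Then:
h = -133*t/4 - 93/4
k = -19*t - 13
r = -83*t - 43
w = -4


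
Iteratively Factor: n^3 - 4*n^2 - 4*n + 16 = (n + 2)*(n^2 - 6*n + 8) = (n - 2)*(n + 2)*(n - 4)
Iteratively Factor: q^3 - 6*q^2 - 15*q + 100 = (q + 4)*(q^2 - 10*q + 25) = (q - 5)*(q + 4)*(q - 5)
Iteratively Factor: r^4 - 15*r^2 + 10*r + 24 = (r + 1)*(r^3 - r^2 - 14*r + 24) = (r - 3)*(r + 1)*(r^2 + 2*r - 8) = (r - 3)*(r - 2)*(r + 1)*(r + 4)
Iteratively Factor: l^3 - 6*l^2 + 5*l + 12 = (l - 3)*(l^2 - 3*l - 4) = (l - 3)*(l + 1)*(l - 4)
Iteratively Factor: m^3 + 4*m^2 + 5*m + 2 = (m + 1)*(m^2 + 3*m + 2) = (m + 1)*(m + 2)*(m + 1)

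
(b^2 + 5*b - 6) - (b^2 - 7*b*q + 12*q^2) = 7*b*q + 5*b - 12*q^2 - 6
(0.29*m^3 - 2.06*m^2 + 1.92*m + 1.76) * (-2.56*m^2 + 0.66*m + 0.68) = -0.7424*m^5 + 5.465*m^4 - 6.0776*m^3 - 4.6392*m^2 + 2.4672*m + 1.1968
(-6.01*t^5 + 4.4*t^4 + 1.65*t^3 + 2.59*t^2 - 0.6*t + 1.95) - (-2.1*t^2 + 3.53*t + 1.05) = -6.01*t^5 + 4.4*t^4 + 1.65*t^3 + 4.69*t^2 - 4.13*t + 0.9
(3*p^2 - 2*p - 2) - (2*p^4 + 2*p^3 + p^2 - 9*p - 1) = -2*p^4 - 2*p^3 + 2*p^2 + 7*p - 1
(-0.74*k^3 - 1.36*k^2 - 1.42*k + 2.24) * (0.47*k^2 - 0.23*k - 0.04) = -0.3478*k^5 - 0.469*k^4 - 0.325*k^3 + 1.4338*k^2 - 0.4584*k - 0.0896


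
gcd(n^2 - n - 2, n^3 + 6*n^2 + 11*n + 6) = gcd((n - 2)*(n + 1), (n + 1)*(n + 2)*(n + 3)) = n + 1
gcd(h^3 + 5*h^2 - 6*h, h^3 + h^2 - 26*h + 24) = h^2 + 5*h - 6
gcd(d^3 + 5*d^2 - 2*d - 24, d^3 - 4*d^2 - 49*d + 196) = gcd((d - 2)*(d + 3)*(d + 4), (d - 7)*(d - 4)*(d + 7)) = 1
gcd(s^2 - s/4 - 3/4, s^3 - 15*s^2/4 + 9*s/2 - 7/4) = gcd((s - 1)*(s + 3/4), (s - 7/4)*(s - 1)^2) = s - 1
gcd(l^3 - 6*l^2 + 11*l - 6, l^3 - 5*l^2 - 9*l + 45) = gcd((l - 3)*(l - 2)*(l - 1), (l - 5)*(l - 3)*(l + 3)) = l - 3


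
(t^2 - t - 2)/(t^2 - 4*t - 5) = (t - 2)/(t - 5)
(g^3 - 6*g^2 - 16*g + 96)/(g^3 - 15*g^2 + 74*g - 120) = (g + 4)/(g - 5)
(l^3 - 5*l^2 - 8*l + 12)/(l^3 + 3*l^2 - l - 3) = (l^2 - 4*l - 12)/(l^2 + 4*l + 3)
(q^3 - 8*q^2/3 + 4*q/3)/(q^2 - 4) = q*(3*q - 2)/(3*(q + 2))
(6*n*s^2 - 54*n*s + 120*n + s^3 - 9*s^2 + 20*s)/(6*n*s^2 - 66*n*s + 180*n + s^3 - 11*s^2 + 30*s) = (s - 4)/(s - 6)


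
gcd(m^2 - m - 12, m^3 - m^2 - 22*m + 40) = m - 4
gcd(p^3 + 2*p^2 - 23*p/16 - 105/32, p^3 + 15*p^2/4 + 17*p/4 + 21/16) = p^2 + 13*p/4 + 21/8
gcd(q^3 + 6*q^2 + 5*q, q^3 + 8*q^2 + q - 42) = 1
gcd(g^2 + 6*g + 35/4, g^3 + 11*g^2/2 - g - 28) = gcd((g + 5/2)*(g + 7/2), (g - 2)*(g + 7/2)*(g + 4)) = g + 7/2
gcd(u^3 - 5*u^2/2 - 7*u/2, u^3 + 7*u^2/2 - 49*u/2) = u^2 - 7*u/2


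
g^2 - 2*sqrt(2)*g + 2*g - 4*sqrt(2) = (g + 2)*(g - 2*sqrt(2))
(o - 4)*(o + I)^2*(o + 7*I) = o^4 - 4*o^3 + 9*I*o^3 - 15*o^2 - 36*I*o^2 + 60*o - 7*I*o + 28*I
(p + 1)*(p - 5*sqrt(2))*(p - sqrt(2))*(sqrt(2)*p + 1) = sqrt(2)*p^4 - 11*p^3 + sqrt(2)*p^3 - 11*p^2 + 4*sqrt(2)*p^2 + 4*sqrt(2)*p + 10*p + 10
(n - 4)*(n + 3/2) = n^2 - 5*n/2 - 6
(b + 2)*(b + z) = b^2 + b*z + 2*b + 2*z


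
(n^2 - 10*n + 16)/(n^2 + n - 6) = (n - 8)/(n + 3)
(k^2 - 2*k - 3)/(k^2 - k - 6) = (k + 1)/(k + 2)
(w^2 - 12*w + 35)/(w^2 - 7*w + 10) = (w - 7)/(w - 2)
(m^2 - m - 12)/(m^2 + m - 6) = (m - 4)/(m - 2)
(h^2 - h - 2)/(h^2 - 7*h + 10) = (h + 1)/(h - 5)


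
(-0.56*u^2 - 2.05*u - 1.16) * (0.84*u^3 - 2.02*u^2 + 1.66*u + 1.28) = -0.4704*u^5 - 0.5908*u^4 + 2.237*u^3 - 1.7766*u^2 - 4.5496*u - 1.4848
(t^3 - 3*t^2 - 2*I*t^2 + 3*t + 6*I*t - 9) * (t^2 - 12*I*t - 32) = t^5 - 3*t^4 - 14*I*t^4 - 53*t^3 + 42*I*t^3 + 159*t^2 + 28*I*t^2 - 96*t - 84*I*t + 288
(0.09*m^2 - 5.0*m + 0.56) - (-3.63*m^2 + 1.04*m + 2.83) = 3.72*m^2 - 6.04*m - 2.27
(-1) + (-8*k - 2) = -8*k - 3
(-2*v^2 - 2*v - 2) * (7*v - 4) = -14*v^3 - 6*v^2 - 6*v + 8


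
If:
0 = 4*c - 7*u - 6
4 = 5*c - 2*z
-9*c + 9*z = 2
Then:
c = 40/27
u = -2/189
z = 46/27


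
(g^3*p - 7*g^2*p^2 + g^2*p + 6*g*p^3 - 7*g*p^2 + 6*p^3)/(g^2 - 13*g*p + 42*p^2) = p*(-g^2 + g*p - g + p)/(-g + 7*p)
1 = 1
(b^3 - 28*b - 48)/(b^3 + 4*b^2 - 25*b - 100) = (b^2 - 4*b - 12)/(b^2 - 25)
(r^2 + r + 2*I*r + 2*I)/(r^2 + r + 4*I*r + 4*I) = (r + 2*I)/(r + 4*I)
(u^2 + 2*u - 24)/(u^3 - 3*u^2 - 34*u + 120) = 1/(u - 5)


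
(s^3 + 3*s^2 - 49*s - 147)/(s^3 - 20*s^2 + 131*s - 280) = (s^2 + 10*s + 21)/(s^2 - 13*s + 40)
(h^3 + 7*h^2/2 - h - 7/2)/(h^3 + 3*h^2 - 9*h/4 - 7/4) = 2*(h + 1)/(2*h + 1)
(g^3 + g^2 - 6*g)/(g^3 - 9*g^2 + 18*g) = (g^2 + g - 6)/(g^2 - 9*g + 18)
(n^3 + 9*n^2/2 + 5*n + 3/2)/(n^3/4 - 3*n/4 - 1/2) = 2*(2*n^2 + 7*n + 3)/(n^2 - n - 2)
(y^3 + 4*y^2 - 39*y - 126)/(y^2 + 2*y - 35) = (y^2 - 3*y - 18)/(y - 5)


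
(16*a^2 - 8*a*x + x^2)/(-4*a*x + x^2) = (-4*a + x)/x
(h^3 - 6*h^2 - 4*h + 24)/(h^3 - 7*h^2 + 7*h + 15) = (h^3 - 6*h^2 - 4*h + 24)/(h^3 - 7*h^2 + 7*h + 15)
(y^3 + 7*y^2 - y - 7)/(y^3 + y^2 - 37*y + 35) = (y + 1)/(y - 5)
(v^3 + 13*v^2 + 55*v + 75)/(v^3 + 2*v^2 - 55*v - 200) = (v + 3)/(v - 8)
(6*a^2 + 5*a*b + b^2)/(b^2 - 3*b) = (6*a^2 + 5*a*b + b^2)/(b*(b - 3))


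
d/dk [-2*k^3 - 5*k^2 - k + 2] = -6*k^2 - 10*k - 1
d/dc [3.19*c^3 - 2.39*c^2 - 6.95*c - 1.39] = 9.57*c^2 - 4.78*c - 6.95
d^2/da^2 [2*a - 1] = 0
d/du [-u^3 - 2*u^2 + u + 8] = -3*u^2 - 4*u + 1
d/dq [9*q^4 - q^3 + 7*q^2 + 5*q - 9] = 36*q^3 - 3*q^2 + 14*q + 5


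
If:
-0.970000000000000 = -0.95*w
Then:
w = 1.02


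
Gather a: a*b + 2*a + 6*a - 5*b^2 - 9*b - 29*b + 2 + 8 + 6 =a*(b + 8) - 5*b^2 - 38*b + 16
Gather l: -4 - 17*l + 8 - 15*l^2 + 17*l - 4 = -15*l^2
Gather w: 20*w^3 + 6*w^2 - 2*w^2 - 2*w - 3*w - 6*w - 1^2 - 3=20*w^3 + 4*w^2 - 11*w - 4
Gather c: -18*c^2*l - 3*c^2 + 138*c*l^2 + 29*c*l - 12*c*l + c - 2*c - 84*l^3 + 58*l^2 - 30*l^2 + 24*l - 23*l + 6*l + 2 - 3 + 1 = c^2*(-18*l - 3) + c*(138*l^2 + 17*l - 1) - 84*l^3 + 28*l^2 + 7*l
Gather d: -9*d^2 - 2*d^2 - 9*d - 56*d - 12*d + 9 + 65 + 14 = -11*d^2 - 77*d + 88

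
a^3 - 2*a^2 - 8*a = a*(a - 4)*(a + 2)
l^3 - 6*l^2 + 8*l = l*(l - 4)*(l - 2)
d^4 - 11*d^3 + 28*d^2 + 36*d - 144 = (d - 6)*(d - 4)*(d - 3)*(d + 2)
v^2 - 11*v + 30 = (v - 6)*(v - 5)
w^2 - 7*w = w*(w - 7)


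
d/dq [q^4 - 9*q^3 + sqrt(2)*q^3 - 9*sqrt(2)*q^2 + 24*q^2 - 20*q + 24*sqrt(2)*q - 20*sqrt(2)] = 4*q^3 - 27*q^2 + 3*sqrt(2)*q^2 - 18*sqrt(2)*q + 48*q - 20 + 24*sqrt(2)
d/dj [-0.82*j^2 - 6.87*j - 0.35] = -1.64*j - 6.87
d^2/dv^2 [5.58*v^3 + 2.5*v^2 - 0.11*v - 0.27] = 33.48*v + 5.0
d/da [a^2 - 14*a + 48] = 2*a - 14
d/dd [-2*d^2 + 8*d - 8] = 8 - 4*d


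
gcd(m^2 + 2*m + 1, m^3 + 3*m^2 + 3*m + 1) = m^2 + 2*m + 1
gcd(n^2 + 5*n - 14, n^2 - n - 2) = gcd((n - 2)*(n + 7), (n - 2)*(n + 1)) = n - 2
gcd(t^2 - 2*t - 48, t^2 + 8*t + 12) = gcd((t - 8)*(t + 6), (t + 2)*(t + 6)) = t + 6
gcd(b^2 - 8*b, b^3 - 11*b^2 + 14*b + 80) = b - 8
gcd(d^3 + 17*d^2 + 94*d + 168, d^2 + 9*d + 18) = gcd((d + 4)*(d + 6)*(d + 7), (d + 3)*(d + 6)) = d + 6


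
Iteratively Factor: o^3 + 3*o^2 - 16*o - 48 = (o + 4)*(o^2 - o - 12) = (o - 4)*(o + 4)*(o + 3)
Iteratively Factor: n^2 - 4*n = (n - 4)*(n)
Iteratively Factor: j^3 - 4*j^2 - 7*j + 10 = (j - 1)*(j^2 - 3*j - 10) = (j - 5)*(j - 1)*(j + 2)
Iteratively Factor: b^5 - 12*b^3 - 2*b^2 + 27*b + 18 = (b - 3)*(b^4 + 3*b^3 - 3*b^2 - 11*b - 6) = (b - 3)*(b + 1)*(b^3 + 2*b^2 - 5*b - 6) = (b - 3)*(b + 1)*(b + 3)*(b^2 - b - 2) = (b - 3)*(b - 2)*(b + 1)*(b + 3)*(b + 1)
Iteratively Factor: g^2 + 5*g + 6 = (g + 3)*(g + 2)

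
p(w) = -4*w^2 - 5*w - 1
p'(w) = -8*w - 5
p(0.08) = -1.43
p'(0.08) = -5.64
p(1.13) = -11.76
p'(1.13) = -14.04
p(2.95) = -50.56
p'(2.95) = -28.60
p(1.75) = -22.00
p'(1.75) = -19.00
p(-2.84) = -19.06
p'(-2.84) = 17.72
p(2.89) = -48.86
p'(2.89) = -28.12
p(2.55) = -39.76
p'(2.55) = -25.40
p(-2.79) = -18.19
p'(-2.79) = 17.32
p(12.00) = -637.00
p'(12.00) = -101.00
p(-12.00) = -517.00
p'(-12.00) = 91.00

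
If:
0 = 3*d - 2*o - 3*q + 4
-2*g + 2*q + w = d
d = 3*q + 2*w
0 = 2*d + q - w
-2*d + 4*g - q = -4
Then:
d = 4/3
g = -8/15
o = 26/5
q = -4/5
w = 28/15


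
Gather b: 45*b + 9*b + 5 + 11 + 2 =54*b + 18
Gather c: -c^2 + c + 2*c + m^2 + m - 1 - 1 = -c^2 + 3*c + m^2 + m - 2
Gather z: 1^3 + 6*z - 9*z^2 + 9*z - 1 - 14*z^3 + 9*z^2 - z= -14*z^3 + 14*z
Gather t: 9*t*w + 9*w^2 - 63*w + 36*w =9*t*w + 9*w^2 - 27*w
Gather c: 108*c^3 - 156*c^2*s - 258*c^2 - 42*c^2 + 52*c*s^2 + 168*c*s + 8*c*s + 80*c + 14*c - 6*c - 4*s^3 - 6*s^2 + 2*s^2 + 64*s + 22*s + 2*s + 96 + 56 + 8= 108*c^3 + c^2*(-156*s - 300) + c*(52*s^2 + 176*s + 88) - 4*s^3 - 4*s^2 + 88*s + 160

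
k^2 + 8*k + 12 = (k + 2)*(k + 6)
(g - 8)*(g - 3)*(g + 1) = g^3 - 10*g^2 + 13*g + 24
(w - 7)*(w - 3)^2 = w^3 - 13*w^2 + 51*w - 63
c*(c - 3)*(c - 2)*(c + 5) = c^4 - 19*c^2 + 30*c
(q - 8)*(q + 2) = q^2 - 6*q - 16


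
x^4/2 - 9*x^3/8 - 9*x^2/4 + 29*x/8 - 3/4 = (x/2 + 1)*(x - 3)*(x - 1)*(x - 1/4)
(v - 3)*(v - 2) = v^2 - 5*v + 6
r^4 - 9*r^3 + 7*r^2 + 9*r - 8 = (r - 8)*(r - 1)^2*(r + 1)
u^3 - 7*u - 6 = (u - 3)*(u + 1)*(u + 2)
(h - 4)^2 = h^2 - 8*h + 16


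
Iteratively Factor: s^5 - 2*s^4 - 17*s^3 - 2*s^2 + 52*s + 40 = (s + 2)*(s^4 - 4*s^3 - 9*s^2 + 16*s + 20) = (s + 2)^2*(s^3 - 6*s^2 + 3*s + 10) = (s + 1)*(s + 2)^2*(s^2 - 7*s + 10) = (s - 2)*(s + 1)*(s + 2)^2*(s - 5)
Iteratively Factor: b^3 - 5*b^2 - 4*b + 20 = (b + 2)*(b^2 - 7*b + 10) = (b - 2)*(b + 2)*(b - 5)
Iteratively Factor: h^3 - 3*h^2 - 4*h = (h)*(h^2 - 3*h - 4) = h*(h - 4)*(h + 1)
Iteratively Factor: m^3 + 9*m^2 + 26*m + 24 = (m + 3)*(m^2 + 6*m + 8) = (m + 2)*(m + 3)*(m + 4)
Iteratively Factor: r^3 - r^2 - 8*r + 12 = (r - 2)*(r^2 + r - 6) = (r - 2)*(r + 3)*(r - 2)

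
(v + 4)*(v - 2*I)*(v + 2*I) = v^3 + 4*v^2 + 4*v + 16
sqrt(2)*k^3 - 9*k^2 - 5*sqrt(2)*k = k*(k - 5*sqrt(2))*(sqrt(2)*k + 1)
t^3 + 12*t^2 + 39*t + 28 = (t + 1)*(t + 4)*(t + 7)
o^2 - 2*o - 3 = (o - 3)*(o + 1)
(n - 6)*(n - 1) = n^2 - 7*n + 6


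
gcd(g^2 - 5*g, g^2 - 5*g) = g^2 - 5*g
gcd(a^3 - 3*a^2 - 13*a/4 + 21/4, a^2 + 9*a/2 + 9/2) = a + 3/2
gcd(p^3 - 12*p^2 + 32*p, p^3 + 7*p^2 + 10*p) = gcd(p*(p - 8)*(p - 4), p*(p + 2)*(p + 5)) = p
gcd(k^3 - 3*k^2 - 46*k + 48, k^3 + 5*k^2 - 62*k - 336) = k^2 - 2*k - 48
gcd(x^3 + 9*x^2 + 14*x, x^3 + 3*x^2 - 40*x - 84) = x^2 + 9*x + 14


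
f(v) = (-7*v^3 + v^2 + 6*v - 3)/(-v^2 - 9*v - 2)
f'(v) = (2*v + 9)*(-7*v^3 + v^2 + 6*v - 3)/(-v^2 - 9*v - 2)^2 + (-21*v^2 + 2*v + 6)/(-v^2 - 9*v - 2) = (7*v^4 + 126*v^3 + 39*v^2 - 10*v - 39)/(v^4 + 18*v^3 + 85*v^2 + 36*v + 4)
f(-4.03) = 24.81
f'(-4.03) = -17.74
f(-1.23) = 0.55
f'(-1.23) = -3.26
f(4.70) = 10.23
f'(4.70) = 3.92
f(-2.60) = 7.60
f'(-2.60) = -7.67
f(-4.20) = 27.98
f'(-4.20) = -19.61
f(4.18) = 8.26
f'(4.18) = 3.66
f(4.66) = 10.08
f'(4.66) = 3.90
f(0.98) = 0.23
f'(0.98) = 0.82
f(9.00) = 30.31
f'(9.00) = 5.24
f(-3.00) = 11.06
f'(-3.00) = -9.74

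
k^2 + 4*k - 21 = (k - 3)*(k + 7)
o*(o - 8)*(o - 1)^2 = o^4 - 10*o^3 + 17*o^2 - 8*o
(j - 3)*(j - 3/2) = j^2 - 9*j/2 + 9/2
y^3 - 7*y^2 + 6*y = y*(y - 6)*(y - 1)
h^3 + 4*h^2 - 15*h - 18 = (h - 3)*(h + 1)*(h + 6)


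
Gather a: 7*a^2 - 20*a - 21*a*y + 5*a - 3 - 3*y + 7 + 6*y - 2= 7*a^2 + a*(-21*y - 15) + 3*y + 2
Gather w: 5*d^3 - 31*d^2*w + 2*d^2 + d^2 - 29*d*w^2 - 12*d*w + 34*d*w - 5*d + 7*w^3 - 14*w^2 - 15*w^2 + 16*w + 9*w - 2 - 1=5*d^3 + 3*d^2 - 5*d + 7*w^3 + w^2*(-29*d - 29) + w*(-31*d^2 + 22*d + 25) - 3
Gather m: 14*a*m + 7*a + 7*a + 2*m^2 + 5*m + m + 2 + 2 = 14*a + 2*m^2 + m*(14*a + 6) + 4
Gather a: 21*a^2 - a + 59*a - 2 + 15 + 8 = 21*a^2 + 58*a + 21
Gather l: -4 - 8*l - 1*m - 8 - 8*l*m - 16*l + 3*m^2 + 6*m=l*(-8*m - 24) + 3*m^2 + 5*m - 12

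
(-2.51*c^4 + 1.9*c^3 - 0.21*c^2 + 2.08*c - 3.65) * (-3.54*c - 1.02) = 8.8854*c^5 - 4.1658*c^4 - 1.1946*c^3 - 7.149*c^2 + 10.7994*c + 3.723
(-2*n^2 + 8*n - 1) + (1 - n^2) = -3*n^2 + 8*n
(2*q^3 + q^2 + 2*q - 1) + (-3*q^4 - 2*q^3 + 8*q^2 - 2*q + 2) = -3*q^4 + 9*q^2 + 1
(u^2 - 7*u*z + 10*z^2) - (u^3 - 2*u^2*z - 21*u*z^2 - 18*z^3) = -u^3 + 2*u^2*z + u^2 + 21*u*z^2 - 7*u*z + 18*z^3 + 10*z^2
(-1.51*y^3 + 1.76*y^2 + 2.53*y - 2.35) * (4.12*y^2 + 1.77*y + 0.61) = -6.2212*y^5 + 4.5785*y^4 + 12.6177*y^3 - 4.1303*y^2 - 2.6162*y - 1.4335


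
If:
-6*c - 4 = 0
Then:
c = -2/3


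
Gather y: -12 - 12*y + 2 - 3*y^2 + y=-3*y^2 - 11*y - 10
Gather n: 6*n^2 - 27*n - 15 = 6*n^2 - 27*n - 15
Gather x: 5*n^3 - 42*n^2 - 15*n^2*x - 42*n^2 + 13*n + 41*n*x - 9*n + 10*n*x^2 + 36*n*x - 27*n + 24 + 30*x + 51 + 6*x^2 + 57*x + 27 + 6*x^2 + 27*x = 5*n^3 - 84*n^2 - 23*n + x^2*(10*n + 12) + x*(-15*n^2 + 77*n + 114) + 102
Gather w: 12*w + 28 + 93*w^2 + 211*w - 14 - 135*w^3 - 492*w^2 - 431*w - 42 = -135*w^3 - 399*w^2 - 208*w - 28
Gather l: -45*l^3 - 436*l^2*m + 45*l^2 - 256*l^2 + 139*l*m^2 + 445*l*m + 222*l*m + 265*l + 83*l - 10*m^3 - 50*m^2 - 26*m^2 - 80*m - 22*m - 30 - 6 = -45*l^3 + l^2*(-436*m - 211) + l*(139*m^2 + 667*m + 348) - 10*m^3 - 76*m^2 - 102*m - 36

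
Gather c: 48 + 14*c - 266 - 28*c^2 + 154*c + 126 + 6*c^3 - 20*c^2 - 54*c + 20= 6*c^3 - 48*c^2 + 114*c - 72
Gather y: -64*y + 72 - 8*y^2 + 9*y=-8*y^2 - 55*y + 72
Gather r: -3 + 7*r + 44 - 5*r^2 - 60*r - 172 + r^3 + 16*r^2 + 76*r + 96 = r^3 + 11*r^2 + 23*r - 35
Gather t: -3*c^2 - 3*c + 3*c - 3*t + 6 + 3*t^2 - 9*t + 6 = -3*c^2 + 3*t^2 - 12*t + 12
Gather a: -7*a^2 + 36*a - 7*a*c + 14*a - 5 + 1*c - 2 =-7*a^2 + a*(50 - 7*c) + c - 7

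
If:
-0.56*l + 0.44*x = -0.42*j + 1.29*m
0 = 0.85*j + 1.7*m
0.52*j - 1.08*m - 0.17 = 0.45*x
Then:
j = 0.424528301886792*x + 0.160377358490566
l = 1.59307614555256*x + 0.305003369272237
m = -0.212264150943396*x - 0.080188679245283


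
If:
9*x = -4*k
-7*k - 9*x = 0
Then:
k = 0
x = 0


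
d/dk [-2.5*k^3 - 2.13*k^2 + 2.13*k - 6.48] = -7.5*k^2 - 4.26*k + 2.13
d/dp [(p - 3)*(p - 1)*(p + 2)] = 3*p^2 - 4*p - 5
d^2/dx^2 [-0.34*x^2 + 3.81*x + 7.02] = -0.680000000000000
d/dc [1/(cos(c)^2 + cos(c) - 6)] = (2*cos(c) + 1)*sin(c)/(cos(c)^2 + cos(c) - 6)^2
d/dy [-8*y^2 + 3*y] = 3 - 16*y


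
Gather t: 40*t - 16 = 40*t - 16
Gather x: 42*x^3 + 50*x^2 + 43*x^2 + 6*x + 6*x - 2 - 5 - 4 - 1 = 42*x^3 + 93*x^2 + 12*x - 12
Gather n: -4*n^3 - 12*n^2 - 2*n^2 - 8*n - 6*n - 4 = -4*n^3 - 14*n^2 - 14*n - 4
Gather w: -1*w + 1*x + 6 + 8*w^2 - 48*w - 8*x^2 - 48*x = 8*w^2 - 49*w - 8*x^2 - 47*x + 6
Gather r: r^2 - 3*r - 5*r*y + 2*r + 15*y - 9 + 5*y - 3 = r^2 + r*(-5*y - 1) + 20*y - 12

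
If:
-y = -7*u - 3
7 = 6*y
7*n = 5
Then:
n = 5/7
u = -11/42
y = 7/6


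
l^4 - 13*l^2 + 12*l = l*(l - 3)*(l - 1)*(l + 4)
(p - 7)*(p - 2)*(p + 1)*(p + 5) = p^4 - 3*p^3 - 35*p^2 + 39*p + 70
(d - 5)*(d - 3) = d^2 - 8*d + 15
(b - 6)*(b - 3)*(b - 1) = b^3 - 10*b^2 + 27*b - 18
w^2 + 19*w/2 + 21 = (w + 7/2)*(w + 6)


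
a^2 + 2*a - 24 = (a - 4)*(a + 6)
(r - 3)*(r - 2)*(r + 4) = r^3 - r^2 - 14*r + 24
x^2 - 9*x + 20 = (x - 5)*(x - 4)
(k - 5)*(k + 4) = k^2 - k - 20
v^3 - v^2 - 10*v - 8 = (v - 4)*(v + 1)*(v + 2)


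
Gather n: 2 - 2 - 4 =-4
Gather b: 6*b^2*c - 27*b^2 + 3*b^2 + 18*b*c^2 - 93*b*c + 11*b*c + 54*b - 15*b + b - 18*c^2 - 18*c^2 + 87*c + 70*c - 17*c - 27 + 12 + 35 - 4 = b^2*(6*c - 24) + b*(18*c^2 - 82*c + 40) - 36*c^2 + 140*c + 16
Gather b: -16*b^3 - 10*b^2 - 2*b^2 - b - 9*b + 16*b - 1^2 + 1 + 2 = -16*b^3 - 12*b^2 + 6*b + 2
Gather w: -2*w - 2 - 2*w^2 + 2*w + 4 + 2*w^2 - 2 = 0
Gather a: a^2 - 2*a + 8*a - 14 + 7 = a^2 + 6*a - 7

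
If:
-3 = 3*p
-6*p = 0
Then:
No Solution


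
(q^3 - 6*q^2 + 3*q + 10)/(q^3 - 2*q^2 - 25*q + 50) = (q + 1)/(q + 5)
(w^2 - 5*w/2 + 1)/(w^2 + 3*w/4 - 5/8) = 4*(w - 2)/(4*w + 5)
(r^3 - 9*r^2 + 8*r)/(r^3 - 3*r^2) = (r^2 - 9*r + 8)/(r*(r - 3))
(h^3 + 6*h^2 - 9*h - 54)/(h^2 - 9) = h + 6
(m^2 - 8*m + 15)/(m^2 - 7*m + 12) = (m - 5)/(m - 4)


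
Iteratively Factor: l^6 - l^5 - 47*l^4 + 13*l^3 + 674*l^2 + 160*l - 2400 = (l + 3)*(l^5 - 4*l^4 - 35*l^3 + 118*l^2 + 320*l - 800) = (l - 5)*(l + 3)*(l^4 + l^3 - 30*l^2 - 32*l + 160) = (l - 5)^2*(l + 3)*(l^3 + 6*l^2 - 32) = (l - 5)^2*(l + 3)*(l + 4)*(l^2 + 2*l - 8) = (l - 5)^2*(l - 2)*(l + 3)*(l + 4)*(l + 4)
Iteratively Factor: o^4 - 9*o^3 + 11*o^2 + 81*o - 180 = (o - 3)*(o^3 - 6*o^2 - 7*o + 60) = (o - 3)*(o + 3)*(o^2 - 9*o + 20) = (o - 5)*(o - 3)*(o + 3)*(o - 4)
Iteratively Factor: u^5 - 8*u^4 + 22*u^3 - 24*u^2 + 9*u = (u - 3)*(u^4 - 5*u^3 + 7*u^2 - 3*u) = u*(u - 3)*(u^3 - 5*u^2 + 7*u - 3) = u*(u - 3)*(u - 1)*(u^2 - 4*u + 3) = u*(u - 3)*(u - 1)^2*(u - 3)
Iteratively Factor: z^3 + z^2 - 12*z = (z)*(z^2 + z - 12) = z*(z + 4)*(z - 3)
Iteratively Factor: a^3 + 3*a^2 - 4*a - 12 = (a - 2)*(a^2 + 5*a + 6) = (a - 2)*(a + 3)*(a + 2)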